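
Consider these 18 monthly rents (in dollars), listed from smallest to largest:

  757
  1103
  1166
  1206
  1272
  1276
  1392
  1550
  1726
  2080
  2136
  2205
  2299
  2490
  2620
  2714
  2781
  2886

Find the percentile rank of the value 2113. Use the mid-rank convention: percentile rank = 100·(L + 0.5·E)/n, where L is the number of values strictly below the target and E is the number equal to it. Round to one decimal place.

Count below 2113: L = 10; count equal: E = 0; n = 18.
Percentile rank = 100·(10 + 0.5·0)/18 = 100·10/18 = 55.56.

55.6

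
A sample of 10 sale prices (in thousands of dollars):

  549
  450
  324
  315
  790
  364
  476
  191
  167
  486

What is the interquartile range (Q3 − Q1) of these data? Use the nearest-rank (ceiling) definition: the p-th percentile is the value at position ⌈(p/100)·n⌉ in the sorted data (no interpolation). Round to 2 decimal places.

171.00

Sorted: 167, 191, 315, 324, 364, 450, 476, 486, 549, 790.
n = 10.
P25: rank ⌈25/100·10⌉ = 3 → 315.
P75: rank ⌈75/100·10⌉ = 8 → 486.
Difference: 486 − 315 = 171.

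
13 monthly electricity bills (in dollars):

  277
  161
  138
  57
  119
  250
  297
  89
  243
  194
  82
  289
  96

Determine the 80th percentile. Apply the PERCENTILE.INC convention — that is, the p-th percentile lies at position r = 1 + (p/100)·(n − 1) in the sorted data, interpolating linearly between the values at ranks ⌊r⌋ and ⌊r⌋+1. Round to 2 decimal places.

Sorted: 57, 82, 89, 96, 119, 138, 161, 194, 243, 250, 277, 289, 297.
n = 13.
r = 1 + (80/100)·(13 − 1) = 1 + 9.6 = 10.6.
Rank 10 is 250 and rank 11 is 277.
Interpolate: 250 + 0.6·(277 − 250) = 250 + 0.6·27 = 266.2.

266.20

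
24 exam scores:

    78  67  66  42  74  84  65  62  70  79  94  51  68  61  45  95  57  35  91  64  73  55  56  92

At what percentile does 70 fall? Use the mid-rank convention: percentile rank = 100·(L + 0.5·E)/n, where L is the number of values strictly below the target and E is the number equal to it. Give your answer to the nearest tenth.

60.4

Sorted: 35, 42, 45, 51, 55, 56, 57, 61, 62, 64, 65, 66, 67, 68, 70, 73, 74, 78, 79, 84, 91, 92, 94, 95.
Count below 70: L = 14; count equal: E = 1; n = 24.
Percentile rank = 100·(14 + 0.5·1)/24 = 100·14.5/24 = 60.42.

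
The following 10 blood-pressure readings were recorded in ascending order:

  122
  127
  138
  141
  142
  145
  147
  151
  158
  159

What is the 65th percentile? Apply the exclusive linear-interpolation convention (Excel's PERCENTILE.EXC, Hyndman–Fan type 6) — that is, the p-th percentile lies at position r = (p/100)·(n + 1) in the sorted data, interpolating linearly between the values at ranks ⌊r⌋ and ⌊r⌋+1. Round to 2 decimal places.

147.60

n = 10.
r = (65/100)·(10 + 1) = 7.15.
Rank 7 is 147 and rank 8 is 151.
Interpolate: 147 + 0.15·(151 − 147) = 147 + 0.15·4 = 147.6.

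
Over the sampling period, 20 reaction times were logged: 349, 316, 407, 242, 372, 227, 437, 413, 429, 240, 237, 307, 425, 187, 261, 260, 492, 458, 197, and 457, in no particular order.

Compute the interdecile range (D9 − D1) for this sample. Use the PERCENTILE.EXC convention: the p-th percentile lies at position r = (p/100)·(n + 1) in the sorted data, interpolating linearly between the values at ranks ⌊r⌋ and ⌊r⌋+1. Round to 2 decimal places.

257.90

Sorted: 187, 197, 227, 237, 240, 242, 260, 261, 307, 316, 349, 372, 407, 413, 425, 429, 437, 457, 458, 492.
n = 20.
P10: r = 2.1; ranks 2–3 are 197, 227; interpolating gives 200.
P90: r = 18.9; ranks 18–19 are 457, 458; interpolating gives 457.9.
Difference: 457.9 − 200 = 257.9.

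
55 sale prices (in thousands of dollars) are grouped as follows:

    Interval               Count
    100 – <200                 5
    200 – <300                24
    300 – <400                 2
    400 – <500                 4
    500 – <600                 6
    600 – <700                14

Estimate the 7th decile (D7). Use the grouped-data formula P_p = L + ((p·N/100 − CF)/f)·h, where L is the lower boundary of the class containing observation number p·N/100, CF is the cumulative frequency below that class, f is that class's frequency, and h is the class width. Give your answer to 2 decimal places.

N = 55; target position k = 70/100 · 55 = 38.5.
Cumulative frequencies: 5, 29, 31, 35, 41, 55.
Observation 38.5 falls in the class 500 – <600.
L = 500, CF = 35, f = 6, h = 100.
P70 = 500 + ((38.5 − 35)/6)·100 = 500 + 58.3333 = 558.333.

558.33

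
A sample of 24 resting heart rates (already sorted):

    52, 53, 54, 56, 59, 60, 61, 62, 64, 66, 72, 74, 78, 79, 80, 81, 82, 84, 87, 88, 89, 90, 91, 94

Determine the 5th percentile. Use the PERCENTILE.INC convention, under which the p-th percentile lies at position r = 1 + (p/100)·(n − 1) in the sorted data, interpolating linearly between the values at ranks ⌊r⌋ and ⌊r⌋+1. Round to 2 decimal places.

n = 24.
r = 1 + (5/100)·(24 − 1) = 1 + 1.15 = 2.15.
Rank 2 is 53 and rank 3 is 54.
Interpolate: 53 + 0.15·(54 − 53) = 53 + 0.15·1 = 53.15.

53.15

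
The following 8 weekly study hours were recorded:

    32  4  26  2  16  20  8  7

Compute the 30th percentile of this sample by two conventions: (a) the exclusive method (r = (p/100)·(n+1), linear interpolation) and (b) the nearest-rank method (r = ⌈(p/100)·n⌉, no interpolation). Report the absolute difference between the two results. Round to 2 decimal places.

0.90

Sorted: 2, 4, 7, 8, 16, 20, 26, 32.
n = 8.
(a) r = 2.7; between ranks 2 (4) and 3 (7): 6.1.
(b) the nearest-rank method: rank 3 → 7.
|6.1 − 7| = 0.9.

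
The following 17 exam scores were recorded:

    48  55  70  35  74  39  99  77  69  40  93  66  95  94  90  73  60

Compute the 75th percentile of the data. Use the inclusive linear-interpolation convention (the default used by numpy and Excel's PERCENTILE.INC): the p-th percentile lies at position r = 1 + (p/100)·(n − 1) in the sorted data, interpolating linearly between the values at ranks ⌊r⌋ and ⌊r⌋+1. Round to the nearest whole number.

Sorted: 35, 39, 40, 48, 55, 60, 66, 69, 70, 73, 74, 77, 90, 93, 94, 95, 99.
n = 17.
r = 1 + (75/100)·(17 − 1) = 1 + 12 = 13.
r is an integer, so P75 is the value at rank 13: 90.

90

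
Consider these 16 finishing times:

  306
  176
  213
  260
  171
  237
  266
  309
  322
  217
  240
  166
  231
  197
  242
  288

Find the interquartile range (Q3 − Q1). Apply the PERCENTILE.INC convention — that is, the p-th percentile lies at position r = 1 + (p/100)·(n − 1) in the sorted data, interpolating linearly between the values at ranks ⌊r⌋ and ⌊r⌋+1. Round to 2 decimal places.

62.50

Sorted: 166, 171, 176, 197, 213, 217, 231, 237, 240, 242, 260, 266, 288, 306, 309, 322.
n = 16.
P25: r = 4.75; ranks 4–5 are 197, 213; interpolating gives 209.
P75: r = 12.25; ranks 12–13 are 266, 288; interpolating gives 271.5.
Difference: 271.5 − 209 = 62.5.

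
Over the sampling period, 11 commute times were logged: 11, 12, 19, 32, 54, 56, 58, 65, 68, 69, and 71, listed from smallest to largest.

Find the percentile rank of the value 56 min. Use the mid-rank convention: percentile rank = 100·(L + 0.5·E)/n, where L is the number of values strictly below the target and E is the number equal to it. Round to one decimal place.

Count below 56: L = 5; count equal: E = 1; n = 11.
Percentile rank = 100·(5 + 0.5·1)/11 = 100·5.5/11 = 50.

50.0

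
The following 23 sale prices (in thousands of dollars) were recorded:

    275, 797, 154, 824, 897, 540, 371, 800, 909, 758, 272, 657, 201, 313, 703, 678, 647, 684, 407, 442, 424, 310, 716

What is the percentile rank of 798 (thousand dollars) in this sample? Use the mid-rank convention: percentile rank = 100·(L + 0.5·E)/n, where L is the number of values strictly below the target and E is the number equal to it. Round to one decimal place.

82.6

Sorted: 154, 201, 272, 275, 310, 313, 371, 407, 424, 442, 540, 647, 657, 678, 684, 703, 716, 758, 797, 800, 824, 897, 909.
Count below 798: L = 19; count equal: E = 0; n = 23.
Percentile rank = 100·(19 + 0.5·0)/23 = 100·19/23 = 82.61.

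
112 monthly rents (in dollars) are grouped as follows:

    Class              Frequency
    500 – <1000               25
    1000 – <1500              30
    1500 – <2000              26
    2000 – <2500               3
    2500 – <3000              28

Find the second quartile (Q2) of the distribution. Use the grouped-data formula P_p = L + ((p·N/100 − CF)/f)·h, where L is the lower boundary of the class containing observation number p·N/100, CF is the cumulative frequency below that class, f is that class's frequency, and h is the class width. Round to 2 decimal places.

N = 112; target position k = 50/100 · 112 = 56.
Cumulative frequencies: 25, 55, 81, 84, 112.
Observation 56 falls in the class 1500 – <2000.
L = 1500, CF = 55, f = 26, h = 500.
P50 = 1500 + ((56 − 55)/26)·500 = 1500 + 19.2308 = 1519.23.

1519.23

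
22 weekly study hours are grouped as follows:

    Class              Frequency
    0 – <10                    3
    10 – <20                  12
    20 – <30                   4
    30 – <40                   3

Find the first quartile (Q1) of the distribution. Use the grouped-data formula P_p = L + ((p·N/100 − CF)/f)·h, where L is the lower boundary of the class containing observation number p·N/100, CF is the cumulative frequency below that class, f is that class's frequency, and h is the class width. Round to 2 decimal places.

12.08

N = 22; target position k = 25/100 · 22 = 5.5.
Cumulative frequencies: 3, 15, 19, 22.
Observation 5.5 falls in the class 10 – <20.
L = 10, CF = 3, f = 12, h = 10.
P25 = 10 + ((5.5 − 3)/12)·10 = 10 + 2.08333 = 12.0833.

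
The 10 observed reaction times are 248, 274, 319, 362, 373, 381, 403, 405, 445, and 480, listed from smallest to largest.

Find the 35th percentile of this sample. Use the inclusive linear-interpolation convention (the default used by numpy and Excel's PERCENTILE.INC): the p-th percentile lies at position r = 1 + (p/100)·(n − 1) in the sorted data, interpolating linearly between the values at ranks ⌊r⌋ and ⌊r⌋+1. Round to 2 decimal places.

363.65

n = 10.
r = 1 + (35/100)·(10 − 1) = 1 + 3.15 = 4.15.
Rank 4 is 362 and rank 5 is 373.
Interpolate: 362 + 0.15·(373 − 362) = 362 + 0.15·11 = 363.65.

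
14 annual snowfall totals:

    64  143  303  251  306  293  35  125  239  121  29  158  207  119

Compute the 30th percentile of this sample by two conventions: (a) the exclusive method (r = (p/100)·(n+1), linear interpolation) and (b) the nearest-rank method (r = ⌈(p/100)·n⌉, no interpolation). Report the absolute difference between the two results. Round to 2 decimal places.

1.00

Sorted: 29, 35, 64, 119, 121, 125, 143, 158, 207, 239, 251, 293, 303, 306.
n = 14.
(a) r = 4.5; between ranks 4 (119) and 5 (121): 120.
(b) the nearest-rank method: rank 5 → 121.
|120 − 121| = 1.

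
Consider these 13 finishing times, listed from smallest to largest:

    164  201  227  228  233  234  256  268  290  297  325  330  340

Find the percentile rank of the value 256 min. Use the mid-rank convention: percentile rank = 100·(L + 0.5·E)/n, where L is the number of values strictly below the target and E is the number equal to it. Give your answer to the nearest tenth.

50.0

Count below 256: L = 6; count equal: E = 1; n = 13.
Percentile rank = 100·(6 + 0.5·1)/13 = 100·6.5/13 = 50.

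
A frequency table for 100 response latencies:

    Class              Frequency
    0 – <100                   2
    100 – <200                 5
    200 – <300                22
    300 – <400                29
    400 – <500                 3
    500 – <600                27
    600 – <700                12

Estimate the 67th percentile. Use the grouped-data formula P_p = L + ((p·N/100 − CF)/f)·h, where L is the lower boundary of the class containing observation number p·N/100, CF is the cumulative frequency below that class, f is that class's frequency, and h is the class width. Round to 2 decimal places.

N = 100; target position k = 67/100 · 100 = 67.
Cumulative frequencies: 2, 7, 29, 58, 61, 88, 100.
Observation 67 falls in the class 500 – <600.
L = 500, CF = 61, f = 27, h = 100.
P67 = 500 + ((67 − 61)/27)·100 = 500 + 22.2222 = 522.222.

522.22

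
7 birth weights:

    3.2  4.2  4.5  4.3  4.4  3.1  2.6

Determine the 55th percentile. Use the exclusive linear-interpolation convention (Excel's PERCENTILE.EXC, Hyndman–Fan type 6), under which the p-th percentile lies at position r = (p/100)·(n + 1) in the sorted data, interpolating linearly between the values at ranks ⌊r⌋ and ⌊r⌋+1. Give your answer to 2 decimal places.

4.24

Sorted: 2.6, 3.1, 3.2, 4.2, 4.3, 4.4, 4.5.
n = 7.
r = (55/100)·(7 + 1) = 4.4.
Rank 4 is 4.2 and rank 5 is 4.3.
Interpolate: 4.2 + 0.4·(4.3 − 4.2) = 4.2 + 0.4·0.1 = 4.24.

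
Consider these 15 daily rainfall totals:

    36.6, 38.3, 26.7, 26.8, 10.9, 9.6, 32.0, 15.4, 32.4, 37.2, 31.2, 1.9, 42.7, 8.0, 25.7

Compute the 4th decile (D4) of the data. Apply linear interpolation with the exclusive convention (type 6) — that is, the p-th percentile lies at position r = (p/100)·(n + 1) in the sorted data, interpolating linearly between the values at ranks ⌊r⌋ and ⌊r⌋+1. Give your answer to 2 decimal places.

26.10

Sorted: 1.9, 8.0, 9.6, 10.9, 15.4, 25.7, 26.7, 26.8, 31.2, 32.0, 32.4, 36.6, 37.2, 38.3, 42.7.
n = 15.
r = (40/100)·(15 + 1) = 6.4.
Rank 6 is 25.7 and rank 7 is 26.7.
Interpolate: 25.7 + 0.4·(26.7 − 25.7) = 25.7 + 0.4·1 = 26.1.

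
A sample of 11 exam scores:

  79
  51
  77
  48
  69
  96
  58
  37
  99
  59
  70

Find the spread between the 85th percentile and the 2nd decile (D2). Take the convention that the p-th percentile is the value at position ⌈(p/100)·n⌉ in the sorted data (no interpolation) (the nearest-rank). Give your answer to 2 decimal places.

Sorted: 37, 48, 51, 58, 59, 69, 70, 77, 79, 96, 99.
n = 11.
P20: rank ⌈20/100·11⌉ = 3 → 51.
P85: rank ⌈85/100·11⌉ = 10 → 96.
Difference: 96 − 51 = 45.

45.00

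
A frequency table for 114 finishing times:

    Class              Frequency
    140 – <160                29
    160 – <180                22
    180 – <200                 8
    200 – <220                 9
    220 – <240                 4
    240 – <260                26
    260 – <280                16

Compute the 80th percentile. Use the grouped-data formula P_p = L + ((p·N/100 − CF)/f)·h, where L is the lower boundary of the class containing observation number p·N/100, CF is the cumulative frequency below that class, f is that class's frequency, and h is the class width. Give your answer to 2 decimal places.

N = 114; target position k = 80/100 · 114 = 91.2.
Cumulative frequencies: 29, 51, 59, 68, 72, 98, 114.
Observation 91.2 falls in the class 240 – <260.
L = 240, CF = 72, f = 26, h = 20.
P80 = 240 + ((91.2 − 72)/26)·20 = 240 + 14.7692 = 254.769.

254.77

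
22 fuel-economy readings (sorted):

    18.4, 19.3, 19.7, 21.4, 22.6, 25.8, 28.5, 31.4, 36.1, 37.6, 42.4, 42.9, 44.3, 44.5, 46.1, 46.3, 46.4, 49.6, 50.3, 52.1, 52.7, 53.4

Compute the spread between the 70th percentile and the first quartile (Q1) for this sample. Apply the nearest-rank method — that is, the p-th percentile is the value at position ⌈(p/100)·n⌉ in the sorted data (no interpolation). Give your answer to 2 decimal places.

20.50

n = 22.
P25: rank ⌈25/100·22⌉ = 6 → 25.8.
P70: rank ⌈70/100·22⌉ = 16 → 46.3.
Difference: 46.3 − 25.8 = 20.5.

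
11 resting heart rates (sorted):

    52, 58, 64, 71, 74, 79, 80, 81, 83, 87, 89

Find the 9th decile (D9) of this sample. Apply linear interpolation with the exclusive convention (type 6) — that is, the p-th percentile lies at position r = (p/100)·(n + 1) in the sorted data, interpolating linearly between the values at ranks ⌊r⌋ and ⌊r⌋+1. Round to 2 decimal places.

88.60

n = 11.
r = (90/100)·(11 + 1) = 10.8.
Rank 10 is 87 and rank 11 is 89.
Interpolate: 87 + 0.8·(89 − 87) = 87 + 0.8·2 = 88.6.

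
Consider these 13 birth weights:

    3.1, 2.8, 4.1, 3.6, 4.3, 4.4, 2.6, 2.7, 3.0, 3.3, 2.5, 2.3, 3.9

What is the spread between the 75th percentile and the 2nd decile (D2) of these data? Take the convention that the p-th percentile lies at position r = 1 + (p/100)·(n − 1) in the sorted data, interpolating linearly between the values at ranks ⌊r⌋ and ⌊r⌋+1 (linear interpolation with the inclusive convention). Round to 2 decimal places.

1.26

Sorted: 2.3, 2.5, 2.6, 2.7, 2.8, 3.0, 3.1, 3.3, 3.6, 3.9, 4.1, 4.3, 4.4.
n = 13.
P20: r = 3.4; ranks 3–4 are 2.6, 2.7; interpolating gives 2.64.
P75: r = 10 (integer) → 3.9.
Difference: 3.9 − 2.64 = 1.26.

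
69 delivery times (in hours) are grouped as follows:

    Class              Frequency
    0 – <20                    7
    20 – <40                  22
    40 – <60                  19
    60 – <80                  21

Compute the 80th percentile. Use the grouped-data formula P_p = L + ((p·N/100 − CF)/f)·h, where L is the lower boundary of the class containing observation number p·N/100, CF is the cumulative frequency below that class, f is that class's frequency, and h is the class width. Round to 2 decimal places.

66.86

N = 69; target position k = 80/100 · 69 = 55.2.
Cumulative frequencies: 7, 29, 48, 69.
Observation 55.2 falls in the class 60 – <80.
L = 60, CF = 48, f = 21, h = 20.
P80 = 60 + ((55.2 − 48)/21)·20 = 60 + 6.85714 = 66.8571.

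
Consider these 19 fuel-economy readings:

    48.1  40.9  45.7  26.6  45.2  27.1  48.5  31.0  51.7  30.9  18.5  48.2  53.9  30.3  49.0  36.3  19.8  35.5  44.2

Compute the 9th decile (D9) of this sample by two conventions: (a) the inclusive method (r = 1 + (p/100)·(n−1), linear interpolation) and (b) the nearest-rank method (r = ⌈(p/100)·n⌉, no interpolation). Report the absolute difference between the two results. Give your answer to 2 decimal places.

2.16

Sorted: 18.5, 19.8, 26.6, 27.1, 30.3, 30.9, 31.0, 35.5, 36.3, 40.9, 44.2, 45.2, 45.7, 48.1, 48.2, 48.5, 49.0, 51.7, 53.9.
n = 19.
(a) r = 17.2; between ranks 17 (49.0) and 18 (51.7): 49.54.
(b) the nearest-rank method: rank 18 → 51.7.
|49.54 − 51.7| = 2.16.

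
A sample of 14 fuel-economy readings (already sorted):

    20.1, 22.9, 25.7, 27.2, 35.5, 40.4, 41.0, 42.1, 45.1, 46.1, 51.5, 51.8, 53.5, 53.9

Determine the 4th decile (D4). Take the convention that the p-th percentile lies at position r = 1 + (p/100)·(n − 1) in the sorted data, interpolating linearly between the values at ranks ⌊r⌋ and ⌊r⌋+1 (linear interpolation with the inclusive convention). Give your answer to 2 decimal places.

40.52

n = 14.
r = 1 + (40/100)·(14 − 1) = 1 + 5.2 = 6.2.
Rank 6 is 40.4 and rank 7 is 41.0.
Interpolate: 40.4 + 0.2·(41.0 − 40.4) = 40.4 + 0.2·0.6 = 40.52.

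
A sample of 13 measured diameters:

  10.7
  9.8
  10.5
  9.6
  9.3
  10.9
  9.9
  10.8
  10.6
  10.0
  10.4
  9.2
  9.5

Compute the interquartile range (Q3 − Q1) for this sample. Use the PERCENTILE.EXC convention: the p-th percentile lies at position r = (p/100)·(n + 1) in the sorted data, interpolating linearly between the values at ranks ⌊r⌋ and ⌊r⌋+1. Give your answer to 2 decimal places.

Sorted: 9.2, 9.3, 9.5, 9.6, 9.8, 9.9, 10.0, 10.4, 10.5, 10.6, 10.7, 10.8, 10.9.
n = 13.
P25: r = 3.5; ranks 3–4 are 9.5, 9.6; interpolating gives 9.55.
P75: r = 10.5; ranks 10–11 are 10.6, 10.7; interpolating gives 10.65.
Difference: 10.65 − 9.55 = 1.1.

1.10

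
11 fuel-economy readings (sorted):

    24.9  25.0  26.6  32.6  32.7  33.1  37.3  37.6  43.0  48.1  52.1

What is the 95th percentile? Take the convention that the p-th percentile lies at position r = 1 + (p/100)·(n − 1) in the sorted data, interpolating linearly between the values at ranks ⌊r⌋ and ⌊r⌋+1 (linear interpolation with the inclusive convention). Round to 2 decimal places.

50.10

n = 11.
r = 1 + (95/100)·(11 − 1) = 1 + 9.5 = 10.5.
Rank 10 is 48.1 and rank 11 is 52.1.
Interpolate: 48.1 + 0.5·(52.1 − 48.1) = 48.1 + 0.5·4 = 50.1.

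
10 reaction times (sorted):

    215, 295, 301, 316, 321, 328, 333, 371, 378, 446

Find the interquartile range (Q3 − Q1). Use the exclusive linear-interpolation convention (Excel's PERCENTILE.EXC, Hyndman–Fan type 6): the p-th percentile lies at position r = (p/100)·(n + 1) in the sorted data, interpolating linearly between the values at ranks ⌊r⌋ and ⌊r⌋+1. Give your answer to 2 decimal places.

73.25

n = 10.
P25: r = 2.75; ranks 2–3 are 295, 301; interpolating gives 299.5.
P75: r = 8.25; ranks 8–9 are 371, 378; interpolating gives 372.75.
Difference: 372.75 − 299.5 = 73.25.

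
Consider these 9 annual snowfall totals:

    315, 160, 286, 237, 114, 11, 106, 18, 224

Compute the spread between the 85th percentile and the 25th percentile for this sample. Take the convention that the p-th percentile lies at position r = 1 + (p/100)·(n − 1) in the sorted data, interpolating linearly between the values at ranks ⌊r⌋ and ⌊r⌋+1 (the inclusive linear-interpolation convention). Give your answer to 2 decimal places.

170.20

Sorted: 11, 18, 106, 114, 160, 224, 237, 286, 315.
n = 9.
P25: r = 3 (integer) → 106.
P85: r = 7.8; ranks 7–8 are 237, 286; interpolating gives 276.2.
Difference: 276.2 − 106 = 170.2.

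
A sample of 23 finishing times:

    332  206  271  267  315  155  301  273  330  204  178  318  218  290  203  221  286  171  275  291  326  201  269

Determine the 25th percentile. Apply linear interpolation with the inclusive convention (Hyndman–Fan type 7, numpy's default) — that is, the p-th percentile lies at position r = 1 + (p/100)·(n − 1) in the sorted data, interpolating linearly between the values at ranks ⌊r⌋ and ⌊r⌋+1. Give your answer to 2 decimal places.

205.00

Sorted: 155, 171, 178, 201, 203, 204, 206, 218, 221, 267, 269, 271, 273, 275, 286, 290, 291, 301, 315, 318, 326, 330, 332.
n = 23.
r = 1 + (25/100)·(23 − 1) = 1 + 5.5 = 6.5.
Rank 6 is 204 and rank 7 is 206.
Interpolate: 204 + 0.5·(206 − 204) = 204 + 0.5·2 = 205.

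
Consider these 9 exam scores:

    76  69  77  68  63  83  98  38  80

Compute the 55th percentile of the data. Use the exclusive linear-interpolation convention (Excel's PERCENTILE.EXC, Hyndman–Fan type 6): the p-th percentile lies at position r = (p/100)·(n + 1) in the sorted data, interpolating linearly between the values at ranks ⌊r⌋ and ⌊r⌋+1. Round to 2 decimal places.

Sorted: 38, 63, 68, 69, 76, 77, 80, 83, 98.
n = 9.
r = (55/100)·(9 + 1) = 5.5.
Rank 5 is 76 and rank 6 is 77.
Interpolate: 76 + 0.5·(77 − 76) = 76 + 0.5·1 = 76.5.

76.50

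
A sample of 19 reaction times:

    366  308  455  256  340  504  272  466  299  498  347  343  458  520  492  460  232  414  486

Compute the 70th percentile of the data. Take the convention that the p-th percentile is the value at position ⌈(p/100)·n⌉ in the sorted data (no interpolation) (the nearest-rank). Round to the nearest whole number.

Sorted: 232, 256, 272, 299, 308, 340, 343, 347, 366, 414, 455, 458, 460, 466, 486, 492, 498, 504, 520.
n = 19.
Position = ⌈70/100 · 19⌉ = ⌈13.3⌉ = 14.
The value at rank 14 is 466.

466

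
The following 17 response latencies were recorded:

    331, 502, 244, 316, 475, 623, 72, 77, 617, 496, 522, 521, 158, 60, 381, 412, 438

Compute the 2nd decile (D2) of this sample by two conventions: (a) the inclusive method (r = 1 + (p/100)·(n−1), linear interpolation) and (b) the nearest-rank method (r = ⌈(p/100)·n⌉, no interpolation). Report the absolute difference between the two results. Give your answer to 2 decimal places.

Sorted: 60, 72, 77, 158, 244, 316, 331, 381, 412, 438, 475, 496, 502, 521, 522, 617, 623.
n = 17.
(a) r = 4.2; between ranks 4 (158) and 5 (244): 175.2.
(b) the nearest-rank method: rank 4 → 158.
|175.2 − 158| = 17.2.

17.20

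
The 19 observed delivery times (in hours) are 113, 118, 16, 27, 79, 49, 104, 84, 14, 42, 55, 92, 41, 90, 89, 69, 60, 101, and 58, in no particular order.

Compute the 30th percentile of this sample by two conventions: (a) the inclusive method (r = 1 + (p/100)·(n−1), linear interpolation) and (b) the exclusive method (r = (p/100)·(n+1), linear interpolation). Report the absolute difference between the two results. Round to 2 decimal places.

2.40

Sorted: 14, 16, 27, 41, 42, 49, 55, 58, 60, 69, 79, 84, 89, 90, 92, 101, 104, 113, 118.
n = 19.
(a) r = 6.4; between ranks 6 (49) and 7 (55): 51.4.
(b) r = 6 → value at rank 6 = 49.
|51.4 − 49| = 2.4.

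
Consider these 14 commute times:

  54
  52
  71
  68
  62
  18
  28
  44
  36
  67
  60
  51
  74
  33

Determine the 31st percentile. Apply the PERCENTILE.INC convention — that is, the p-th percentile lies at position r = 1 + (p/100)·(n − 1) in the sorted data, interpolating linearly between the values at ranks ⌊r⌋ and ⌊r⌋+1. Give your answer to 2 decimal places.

44.21

Sorted: 18, 28, 33, 36, 44, 51, 52, 54, 60, 62, 67, 68, 71, 74.
n = 14.
r = 1 + (31/100)·(14 − 1) = 1 + 4.03 = 5.03.
Rank 5 is 44 and rank 6 is 51.
Interpolate: 44 + 0.03·(51 − 44) = 44 + 0.03·7 = 44.21.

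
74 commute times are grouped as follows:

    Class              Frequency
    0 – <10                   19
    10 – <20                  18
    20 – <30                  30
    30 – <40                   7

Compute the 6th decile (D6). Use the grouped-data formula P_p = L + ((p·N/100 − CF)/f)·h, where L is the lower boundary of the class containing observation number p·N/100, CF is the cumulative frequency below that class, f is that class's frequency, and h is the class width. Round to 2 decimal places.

22.47

N = 74; target position k = 60/100 · 74 = 44.4.
Cumulative frequencies: 19, 37, 67, 74.
Observation 44.4 falls in the class 20 – <30.
L = 20, CF = 37, f = 30, h = 10.
P60 = 20 + ((44.4 − 37)/30)·10 = 20 + 2.46667 = 22.4667.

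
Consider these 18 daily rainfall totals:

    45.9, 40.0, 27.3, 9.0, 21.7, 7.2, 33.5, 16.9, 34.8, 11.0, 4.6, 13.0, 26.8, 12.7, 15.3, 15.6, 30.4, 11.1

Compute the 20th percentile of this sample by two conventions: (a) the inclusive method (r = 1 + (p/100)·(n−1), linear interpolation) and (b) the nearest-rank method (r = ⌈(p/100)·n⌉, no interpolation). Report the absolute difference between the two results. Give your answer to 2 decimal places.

0.04

Sorted: 4.6, 7.2, 9.0, 11.0, 11.1, 12.7, 13.0, 15.3, 15.6, 16.9, 21.7, 26.8, 27.3, 30.4, 33.5, 34.8, 40.0, 45.9.
n = 18.
(a) r = 4.4; between ranks 4 (11.0) and 5 (11.1): 11.04.
(b) the nearest-rank method: rank 4 → 11.
|11.04 − 11| = 0.04.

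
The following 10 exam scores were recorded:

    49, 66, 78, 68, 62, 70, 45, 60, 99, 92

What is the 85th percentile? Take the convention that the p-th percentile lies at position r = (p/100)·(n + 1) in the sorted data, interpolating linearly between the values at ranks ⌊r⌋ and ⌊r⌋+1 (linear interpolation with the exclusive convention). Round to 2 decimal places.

94.45

Sorted: 45, 49, 60, 62, 66, 68, 70, 78, 92, 99.
n = 10.
r = (85/100)·(10 + 1) = 9.35.
Rank 9 is 92 and rank 10 is 99.
Interpolate: 92 + 0.35·(99 − 92) = 92 + 0.35·7 = 94.45.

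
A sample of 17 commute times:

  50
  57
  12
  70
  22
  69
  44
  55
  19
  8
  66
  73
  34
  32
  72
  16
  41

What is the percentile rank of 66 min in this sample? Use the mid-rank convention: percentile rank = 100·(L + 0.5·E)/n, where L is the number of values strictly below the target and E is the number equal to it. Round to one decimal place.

Sorted: 8, 12, 16, 19, 22, 32, 34, 41, 44, 50, 55, 57, 66, 69, 70, 72, 73.
Count below 66: L = 12; count equal: E = 1; n = 17.
Percentile rank = 100·(12 + 0.5·1)/17 = 100·12.5/17 = 73.53.

73.5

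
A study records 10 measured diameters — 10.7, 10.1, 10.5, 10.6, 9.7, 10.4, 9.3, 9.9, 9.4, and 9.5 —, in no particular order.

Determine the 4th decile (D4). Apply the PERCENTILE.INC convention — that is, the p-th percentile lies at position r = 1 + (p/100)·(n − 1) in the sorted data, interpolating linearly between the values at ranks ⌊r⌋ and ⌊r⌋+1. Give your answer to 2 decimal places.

Sorted: 9.3, 9.4, 9.5, 9.7, 9.9, 10.1, 10.4, 10.5, 10.6, 10.7.
n = 10.
r = 1 + (40/100)·(10 − 1) = 1 + 3.6 = 4.6.
Rank 4 is 9.7 and rank 5 is 9.9.
Interpolate: 9.7 + 0.6·(9.9 − 9.7) = 9.7 + 0.6·0.2 = 9.82.

9.82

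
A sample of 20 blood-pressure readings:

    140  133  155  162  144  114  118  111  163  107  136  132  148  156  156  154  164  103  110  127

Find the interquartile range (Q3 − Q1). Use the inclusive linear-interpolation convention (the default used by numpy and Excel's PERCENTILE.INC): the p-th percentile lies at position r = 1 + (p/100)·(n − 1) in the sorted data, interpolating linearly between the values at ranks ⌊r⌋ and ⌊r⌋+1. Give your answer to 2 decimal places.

Sorted: 103, 107, 110, 111, 114, 118, 127, 132, 133, 136, 140, 144, 148, 154, 155, 156, 156, 162, 163, 164.
n = 20.
P25: r = 5.75; ranks 5–6 are 114, 118; interpolating gives 117.
P75: r = 15.25; ranks 15–16 are 155, 156; interpolating gives 155.25.
Difference: 155.25 − 117 = 38.25.

38.25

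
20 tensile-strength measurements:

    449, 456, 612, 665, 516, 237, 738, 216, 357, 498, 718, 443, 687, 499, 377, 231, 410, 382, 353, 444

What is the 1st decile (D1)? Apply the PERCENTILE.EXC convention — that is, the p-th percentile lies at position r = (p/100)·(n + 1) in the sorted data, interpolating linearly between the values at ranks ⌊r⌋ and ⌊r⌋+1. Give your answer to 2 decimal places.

Sorted: 216, 231, 237, 353, 357, 377, 382, 410, 443, 444, 449, 456, 498, 499, 516, 612, 665, 687, 718, 738.
n = 20.
r = (10/100)·(20 + 1) = 2.1.
Rank 2 is 231 and rank 3 is 237.
Interpolate: 231 + 0.1·(237 − 231) = 231 + 0.1·6 = 231.6.

231.60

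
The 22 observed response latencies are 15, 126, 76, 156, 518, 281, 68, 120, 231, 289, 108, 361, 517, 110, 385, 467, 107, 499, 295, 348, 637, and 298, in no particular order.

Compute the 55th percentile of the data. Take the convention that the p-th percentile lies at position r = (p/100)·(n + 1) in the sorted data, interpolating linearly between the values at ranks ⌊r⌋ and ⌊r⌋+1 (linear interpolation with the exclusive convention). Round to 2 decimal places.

Sorted: 15, 68, 76, 107, 108, 110, 120, 126, 156, 231, 281, 289, 295, 298, 348, 361, 385, 467, 499, 517, 518, 637.
n = 22.
r = (55/100)·(22 + 1) = 12.65.
Rank 12 is 289 and rank 13 is 295.
Interpolate: 289 + 0.65·(295 − 289) = 289 + 0.65·6 = 292.9.

292.90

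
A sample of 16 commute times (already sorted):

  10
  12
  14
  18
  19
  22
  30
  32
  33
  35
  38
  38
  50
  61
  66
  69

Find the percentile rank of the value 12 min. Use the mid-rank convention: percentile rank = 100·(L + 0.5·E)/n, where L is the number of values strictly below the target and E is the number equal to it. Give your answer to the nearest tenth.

9.4

Count below 12: L = 1; count equal: E = 1; n = 16.
Percentile rank = 100·(1 + 0.5·1)/16 = 100·1.5/16 = 9.375.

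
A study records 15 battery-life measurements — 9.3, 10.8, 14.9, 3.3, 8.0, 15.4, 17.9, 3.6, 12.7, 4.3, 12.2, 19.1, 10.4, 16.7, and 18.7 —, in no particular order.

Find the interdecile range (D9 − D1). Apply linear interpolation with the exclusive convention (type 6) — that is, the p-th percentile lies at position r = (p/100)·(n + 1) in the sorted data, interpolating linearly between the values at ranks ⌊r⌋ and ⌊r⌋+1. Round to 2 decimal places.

15.38

Sorted: 3.3, 3.6, 4.3, 8.0, 9.3, 10.4, 10.8, 12.2, 12.7, 14.9, 15.4, 16.7, 17.9, 18.7, 19.1.
n = 15.
P10: r = 1.6; ranks 1–2 are 3.3, 3.6; interpolating gives 3.48.
P90: r = 14.4; ranks 14–15 are 18.7, 19.1; interpolating gives 18.86.
Difference: 18.86 − 3.48 = 15.38.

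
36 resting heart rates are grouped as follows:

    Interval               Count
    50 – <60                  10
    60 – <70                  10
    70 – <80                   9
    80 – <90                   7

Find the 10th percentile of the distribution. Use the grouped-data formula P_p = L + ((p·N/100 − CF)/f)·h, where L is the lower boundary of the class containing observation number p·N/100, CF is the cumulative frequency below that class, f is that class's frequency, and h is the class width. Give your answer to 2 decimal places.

53.60

N = 36; target position k = 10/100 · 36 = 3.6.
Cumulative frequencies: 10, 20, 29, 36.
Observation 3.6 falls in the class 50 – <60.
L = 50, CF = 0, f = 10, h = 10.
P10 = 50 + ((3.6 − 0)/10)·10 = 50 + 3.6 = 53.6.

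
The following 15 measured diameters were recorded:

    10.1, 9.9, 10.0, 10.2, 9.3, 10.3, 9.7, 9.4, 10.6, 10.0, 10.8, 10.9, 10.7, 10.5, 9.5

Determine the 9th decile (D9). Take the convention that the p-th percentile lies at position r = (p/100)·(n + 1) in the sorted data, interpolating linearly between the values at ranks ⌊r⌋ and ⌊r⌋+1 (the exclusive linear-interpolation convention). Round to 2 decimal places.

Sorted: 9.3, 9.4, 9.5, 9.7, 9.9, 10.0, 10.0, 10.1, 10.2, 10.3, 10.5, 10.6, 10.7, 10.8, 10.9.
n = 15.
r = (90/100)·(15 + 1) = 14.4.
Rank 14 is 10.8 and rank 15 is 10.9.
Interpolate: 10.8 + 0.4·(10.9 − 10.8) = 10.8 + 0.4·0.1 = 10.84.

10.84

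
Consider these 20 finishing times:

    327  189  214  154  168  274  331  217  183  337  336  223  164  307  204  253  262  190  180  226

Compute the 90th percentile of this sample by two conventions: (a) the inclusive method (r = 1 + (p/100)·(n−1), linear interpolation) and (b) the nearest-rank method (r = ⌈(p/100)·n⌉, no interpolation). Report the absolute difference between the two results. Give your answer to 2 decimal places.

0.50

Sorted: 154, 164, 168, 180, 183, 189, 190, 204, 214, 217, 223, 226, 253, 262, 274, 307, 327, 331, 336, 337.
n = 20.
(a) r = 18.1; between ranks 18 (331) and 19 (336): 331.5.
(b) the nearest-rank method: rank 18 → 331.
|331.5 − 331| = 0.5.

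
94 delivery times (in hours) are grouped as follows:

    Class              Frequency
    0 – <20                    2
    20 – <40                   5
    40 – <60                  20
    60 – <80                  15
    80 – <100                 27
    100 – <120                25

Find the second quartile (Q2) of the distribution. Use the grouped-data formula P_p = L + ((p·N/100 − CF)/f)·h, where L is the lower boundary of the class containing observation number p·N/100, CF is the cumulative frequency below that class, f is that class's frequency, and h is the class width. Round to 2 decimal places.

83.70

N = 94; target position k = 50/100 · 94 = 47.
Cumulative frequencies: 2, 7, 27, 42, 69, 94.
Observation 47 falls in the class 80 – <100.
L = 80, CF = 42, f = 27, h = 20.
P50 = 80 + ((47 − 42)/27)·20 = 80 + 3.7037 = 83.7037.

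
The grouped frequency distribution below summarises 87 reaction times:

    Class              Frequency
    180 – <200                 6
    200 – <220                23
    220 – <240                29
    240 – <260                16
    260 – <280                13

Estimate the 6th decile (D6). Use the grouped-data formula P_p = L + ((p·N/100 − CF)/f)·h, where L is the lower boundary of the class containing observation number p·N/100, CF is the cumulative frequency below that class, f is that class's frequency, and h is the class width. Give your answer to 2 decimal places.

N = 87; target position k = 60/100 · 87 = 52.2.
Cumulative frequencies: 6, 29, 58, 74, 87.
Observation 52.2 falls in the class 220 – <240.
L = 220, CF = 29, f = 29, h = 20.
P60 = 220 + ((52.2 − 29)/29)·20 = 220 + 16 = 236.

236.00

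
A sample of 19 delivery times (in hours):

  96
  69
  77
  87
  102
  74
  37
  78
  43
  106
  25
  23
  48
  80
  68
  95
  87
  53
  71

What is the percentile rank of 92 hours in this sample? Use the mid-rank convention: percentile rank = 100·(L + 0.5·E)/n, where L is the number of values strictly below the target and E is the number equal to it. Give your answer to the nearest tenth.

Sorted: 23, 25, 37, 43, 48, 53, 68, 69, 71, 74, 77, 78, 80, 87, 87, 95, 96, 102, 106.
Count below 92: L = 15; count equal: E = 0; n = 19.
Percentile rank = 100·(15 + 0.5·0)/19 = 100·15/19 = 78.95.

78.9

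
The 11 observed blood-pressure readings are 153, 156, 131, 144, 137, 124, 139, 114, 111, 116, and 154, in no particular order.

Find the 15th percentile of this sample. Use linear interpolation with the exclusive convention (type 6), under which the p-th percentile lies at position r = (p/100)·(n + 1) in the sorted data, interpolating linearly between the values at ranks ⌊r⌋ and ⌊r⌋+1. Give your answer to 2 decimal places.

113.40

Sorted: 111, 114, 116, 124, 131, 137, 139, 144, 153, 154, 156.
n = 11.
r = (15/100)·(11 + 1) = 1.8.
Rank 1 is 111 and rank 2 is 114.
Interpolate: 111 + 0.8·(114 − 111) = 111 + 0.8·3 = 113.4.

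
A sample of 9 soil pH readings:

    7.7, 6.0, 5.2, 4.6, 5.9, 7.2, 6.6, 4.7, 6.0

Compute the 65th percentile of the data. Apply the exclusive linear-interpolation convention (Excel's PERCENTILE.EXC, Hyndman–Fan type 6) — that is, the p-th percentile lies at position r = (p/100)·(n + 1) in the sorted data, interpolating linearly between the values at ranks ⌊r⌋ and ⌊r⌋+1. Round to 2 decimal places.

6.30

Sorted: 4.6, 4.7, 5.2, 5.9, 6.0, 6.0, 6.6, 7.2, 7.7.
n = 9.
r = (65/100)·(9 + 1) = 6.5.
Rank 6 is 6.0 and rank 7 is 6.6.
Interpolate: 6.0 + 0.5·(6.6 − 6.0) = 6.0 + 0.5·0.6 = 6.3.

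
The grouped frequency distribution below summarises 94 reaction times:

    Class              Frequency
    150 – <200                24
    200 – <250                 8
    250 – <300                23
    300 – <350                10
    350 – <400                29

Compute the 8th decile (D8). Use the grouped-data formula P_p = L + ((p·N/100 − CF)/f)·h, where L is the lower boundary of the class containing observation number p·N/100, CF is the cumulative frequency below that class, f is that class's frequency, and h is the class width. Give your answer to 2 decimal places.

367.59

N = 94; target position k = 80/100 · 94 = 75.2.
Cumulative frequencies: 24, 32, 55, 65, 94.
Observation 75.2 falls in the class 350 – <400.
L = 350, CF = 65, f = 29, h = 50.
P80 = 350 + ((75.2 − 65)/29)·50 = 350 + 17.5862 = 367.586.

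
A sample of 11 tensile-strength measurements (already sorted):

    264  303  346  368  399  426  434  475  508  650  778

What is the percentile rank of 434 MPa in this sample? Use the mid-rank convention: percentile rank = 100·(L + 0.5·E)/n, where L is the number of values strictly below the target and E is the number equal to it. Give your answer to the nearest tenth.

Count below 434: L = 6; count equal: E = 1; n = 11.
Percentile rank = 100·(6 + 0.5·1)/11 = 100·6.5/11 = 59.09.

59.1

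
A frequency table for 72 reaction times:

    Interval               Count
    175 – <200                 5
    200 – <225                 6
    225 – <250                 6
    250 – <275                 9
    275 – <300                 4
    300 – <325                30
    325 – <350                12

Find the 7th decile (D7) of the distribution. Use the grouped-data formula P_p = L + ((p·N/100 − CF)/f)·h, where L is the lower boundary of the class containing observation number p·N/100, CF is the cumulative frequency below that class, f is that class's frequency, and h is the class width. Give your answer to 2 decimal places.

N = 72; target position k = 70/100 · 72 = 50.4.
Cumulative frequencies: 5, 11, 17, 26, 30, 60, 72.
Observation 50.4 falls in the class 300 – <325.
L = 300, CF = 30, f = 30, h = 25.
P70 = 300 + ((50.4 − 30)/30)·25 = 300 + 17 = 317.

317.00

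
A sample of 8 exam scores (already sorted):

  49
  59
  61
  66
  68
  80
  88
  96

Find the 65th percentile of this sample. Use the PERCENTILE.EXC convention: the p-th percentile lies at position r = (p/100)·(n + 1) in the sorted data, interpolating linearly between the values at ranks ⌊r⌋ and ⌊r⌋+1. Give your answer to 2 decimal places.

78.20

n = 8.
r = (65/100)·(8 + 1) = 5.85.
Rank 5 is 68 and rank 6 is 80.
Interpolate: 68 + 0.85·(80 − 68) = 68 + 0.85·12 = 78.2.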